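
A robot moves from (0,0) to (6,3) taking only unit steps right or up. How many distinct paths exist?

Each path has 6 right steps and 3 up steps in some order (9 steps total).
Choose which 3 of the 9 steps are up: C(9,3).

Final answer: C(9,3) = 84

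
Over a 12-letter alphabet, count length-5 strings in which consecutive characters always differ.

First character: 12 choices. Each subsequent: 11 choices (must differ from the previous one).
Total: 12 x 11^4.

Final answer: 12 x 11^{4} = 175692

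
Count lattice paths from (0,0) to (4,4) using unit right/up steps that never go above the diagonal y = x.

Total monotonic paths to (4,4): C(8,4) = 70.
A path is bad iff it touches y = x + 1; reflecting its initial segment maps bad paths bijectively onto all paths to (3,5), of which there are C(8,5) = 56.
Valid Dyck paths: 70 - 56.
(These counts are the Catalan numbers.)

Final answer: C_{4} = 14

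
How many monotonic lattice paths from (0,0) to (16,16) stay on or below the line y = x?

Total monotonic paths to (16,16): C(32,16) = 601080390.
A path is bad iff it touches y = x + 1; reflecting its initial segment maps bad paths bijectively onto all paths to (15,17), of which there are C(32,17) = 565722720.
Valid Dyck paths: 601080390 - 565722720.
(Check: C(32,16) - C(32,17) = C(32,16)/17, the Catalan number C_{16}.)

Final answer: C_{16} = 35357670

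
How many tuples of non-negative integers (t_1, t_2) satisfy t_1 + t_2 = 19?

Stars and bars with 19 stars and 1 bars:
C(19+2-1, 2-1) = C(20,1).

Final answer: C(20,1) = 20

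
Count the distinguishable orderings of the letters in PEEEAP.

Letters (A:1, E:3, P:2). Total letters: 6.
Permutations = 6!/(3! x 2!).

Final answer: 60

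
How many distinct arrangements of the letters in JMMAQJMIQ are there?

Letters (A:1, I:1, J:2, M:3, Q:2). Total letters: 9.
Permutations = 9!/(3! x 2! x 2!).

Final answer: 15120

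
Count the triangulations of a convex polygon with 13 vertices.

The structures are counted by the Catalan number C_n. Here n = 13 - 2 = 11.
C_n = C(2n,n) - C(2n,n+1), so C_{11} = C(22,11) - C(22,12) = 705432 - 646646.

Final answer: C_{11} = 58786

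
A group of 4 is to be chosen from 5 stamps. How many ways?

C(5,4) = 5!/(4! x (5-4)!).

Final answer: C(5,4) = 5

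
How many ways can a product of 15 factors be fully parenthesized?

This is a standard Catalan-number count: the answer is C_n. Here n = 15 - 1 = 14.
C_n = (2n)!/(n!(n+1)!), so C_{14} = 28!/(14! x 15!) = C(28,14)/15 = 40116600/15.

Final answer: C_{14} = 2674440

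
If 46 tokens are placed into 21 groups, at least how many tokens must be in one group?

By the pigeonhole principle: ceiling(46/21).

Final answer: 3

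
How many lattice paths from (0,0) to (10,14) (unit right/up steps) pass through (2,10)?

Paths (0,0)->(2,10): C(12,10) = 66.
Paths (2,10)->(10,14): C(12,4) = 495.
By multiplication principle: 66 x 495.

Final answer: 32670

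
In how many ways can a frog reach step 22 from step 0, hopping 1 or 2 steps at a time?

Let f(n) be the number of climbs. Removing the last move (1 or 2 steps) gives f(n) = f(n-1) + f(n-2); base cases f(1)=1, f(2)=2.
Computing successive values: f(1)=1, f(2)=2, f(3)=3, f(4)=5, f(5)=8, f(6)=13, f(7)=21, f(8)=34, f(9)=55, f(10)=89, f(11)=144, f(12)=233, f(13)=377, f(14)=610, f(15)=987, f(16)=1597, f(17)=2584, f(18)=4181, f(19)=6765, f(20)=10946, f(21)=17711, f(22)=28657.

Final answer: 28657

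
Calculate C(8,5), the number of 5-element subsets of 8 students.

C(8,5) = 8!/(5! x (8-5)!).

Final answer: C(8,5) = 56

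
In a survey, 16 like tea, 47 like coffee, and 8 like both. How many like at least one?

|A union B| = |A| + |B| - |A intersect B| = 16 + 47 - 8.

Final answer: 55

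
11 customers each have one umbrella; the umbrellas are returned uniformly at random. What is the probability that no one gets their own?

Derangements satisfy D(n) = (n-1)(D(n-1) + D(n-2)), starting from D(0)=1, D(1)=0.
Building up: D(2)=1, D(3)=2, D(4)=9, D(5)=44, D(6)=265, D(7)=1854, D(8)=14833, D(9)=133496, D(10)=1334961, D(11)=14684570.
Total arrangements: 11! = 39916800.
Probability = D(11)/11! = 1468457/3991680.

Final answer: D(11)/11! = 14684570/39916800 = 0.367879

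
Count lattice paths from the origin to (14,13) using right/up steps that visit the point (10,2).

Paths (0,0)->(10,2): C(12,2) = 66.
Paths (10,2)->(14,13): C(15,11) = 1365.
By multiplication principle: 66 x 1365.

Final answer: 90090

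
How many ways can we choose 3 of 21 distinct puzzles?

C(21,3) = 21!/(3! x (21-3)!).

Final answer: C(21,3) = 1330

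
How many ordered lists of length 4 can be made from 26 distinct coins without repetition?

P(26,4) = 26!/(26-4)! = 26!/22!.

Final answer: P(26,4) = 358800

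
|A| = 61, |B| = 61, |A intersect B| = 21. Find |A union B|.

|A union B| = |A| + |B| - |A intersect B| = 61 + 61 - 21.

Final answer: 101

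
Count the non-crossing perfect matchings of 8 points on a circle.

This is a standard Catalan-number count: the answer is C_n. Here n = 8/2 = 4.
C_n = (2n)!/(n!(n+1)!), so C_{4} = 8!/(4! x 5!) = C(8,4)/5 = 70/5.

Final answer: C_{4} = 14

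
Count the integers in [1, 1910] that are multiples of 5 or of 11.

Multiples of 5: 382. Multiples of 11: 173. Of both (lcm=55): 34.
By inclusion-exclusion: 382 + 173 - 34.

Final answer: 521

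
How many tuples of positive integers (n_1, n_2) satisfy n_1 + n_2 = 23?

Substitute n'_i = n_i - 1 (so n'_i >= 0). Then sum n'_i = 23 - 2 = 21.
Stars and bars: C(21+2-1, 2-1) = C(22,1).

Final answer: C(22,1) = 22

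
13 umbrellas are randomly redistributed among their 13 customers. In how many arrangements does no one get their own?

Use the recurrence D(n) = (n-1)(D(n-1) + D(n-2)) with D(0)=1, D(1)=0.
D(2) = 1 x (0 + 1) = 1
D(3) = 2 x (1 + 0) = 2
D(4) = 3 x (2 + 1) = 9
D(5) = 4 x (9 + 2) = 44
D(6) = 5 x (44 + 9) = 265
D(7) = 6 x (265 + 44) = 1854
D(8) = 7 x (1854 + 265) = 14833
D(9) = 8 x (14833 + 1854) = 133496
D(10) = 9 x (133496 + 14833) = 1334961
D(11) = 10 x (1334961 + 133496) = 14684570
D(12) = 11 x (14684570 + 1334961) = 176214841
D(13) = 12 x (D(12) + D(11)) = 12 x (176214841 + 14684570)

Final answer: D(13) = 2290792932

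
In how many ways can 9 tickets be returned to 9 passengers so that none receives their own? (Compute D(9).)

D(n) = (n-1)(D(n-1) + D(n-2)), D(0)=1, D(1)=0.
D(2) = 1 x (0 + 1) = 1
D(3) = 2 x (1 + 0) = 2
D(4) = 3 x (2 + 1) = 9
D(5) = 4 x (9 + 2) = 44
D(6) = 5 x (44 + 9) = 265
D(7) = 6 x (265 + 44) = 1854
D(8) = 7 x (1854 + 265) = 14833
D(9) = 8 x (D(8) + D(7)) = 8 x (14833 + 1854)

Final answer: D(9) = 133496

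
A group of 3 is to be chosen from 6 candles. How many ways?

C(6,3) = 6!/(3! x (6-3)!).

Final answer: C(6,3) = 20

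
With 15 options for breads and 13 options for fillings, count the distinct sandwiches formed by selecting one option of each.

By the multiplication principle: 15 x 13.

Final answer: 195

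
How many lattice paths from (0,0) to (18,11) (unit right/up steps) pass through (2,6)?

Paths (0,0)->(2,6): C(8,6) = 28.
Paths (2,6)->(18,11): C(21,5) = 20349.
By multiplication principle: 28 x 20349.

Final answer: 569772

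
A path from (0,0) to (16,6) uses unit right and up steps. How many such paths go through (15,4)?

Paths (0,0)->(15,4): C(19,4) = 3876.
Paths (15,4)->(16,6): C(3,2) = 3.
By multiplication principle: 3876 x 3.

Final answer: 11628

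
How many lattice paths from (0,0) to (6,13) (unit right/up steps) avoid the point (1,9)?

Total paths to (6,13): C(19,13) = 27132.
Paths through (1,9): C(10,9) x C(9,4) = 1260.
Avoiding (1,9): 27132 - 1260.

Final answer: 25872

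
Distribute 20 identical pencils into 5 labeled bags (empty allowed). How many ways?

Stars and bars: C(n+k-1, k-1) = C(24,4).

Final answer: C(24,4) = 10626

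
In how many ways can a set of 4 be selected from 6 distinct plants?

C(6,4) = 6!/(4! x (6-4)!).

Final answer: C(6,4) = 15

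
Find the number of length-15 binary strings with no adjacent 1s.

A valid string ends in 0 (append to any length-(n-1) valid string) or in 01 (append to any length-(n-2) valid string), so a(n) = a(n-1) + a(n-2) with a(1)=2, a(2)=3.
Building up term by term: a(1)=2, a(2)=3, a(3)=5, a(4)=8, a(5)=13, a(6)=21, a(7)=34, a(8)=55, a(9)=89, a(10)=144, a(11)=233, a(12)=377, a(13)=610, a(14)=987, a(15)=1597.

Final answer: 1597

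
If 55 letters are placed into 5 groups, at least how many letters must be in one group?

By the pigeonhole principle: ceiling(55/5).

Final answer: 11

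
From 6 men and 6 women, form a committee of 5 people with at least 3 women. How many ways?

Sum over valid woman counts:
C(6,3)C(6,2) = 300
C(6,4)C(6,1) = 90
C(6,5)C(6,0) = 6
Total: 300 + 90 + 6.

Final answer: 396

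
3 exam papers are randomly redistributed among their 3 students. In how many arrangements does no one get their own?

Use the recurrence D(n) = (n-1)(D(n-1) + D(n-2)) with D(0)=1, D(1)=0.
D(2) = 1 x (0 + 1) = 1
D(3) = 2 x (D(2) + D(1)) = 2 x (1 + 0)

Final answer: D(3) = 2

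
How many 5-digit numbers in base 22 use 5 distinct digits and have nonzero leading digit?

The leading digit has 21 choices (anything but zero); the next has 21 (anything but the first), then 20, and so on, one fewer each time.
Total: 21 x 21 x 20 x 19 x 18.

Final answer: 3016440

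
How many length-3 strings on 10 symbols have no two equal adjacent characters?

First character: 10 choices. Each subsequent: 9 choices (must differ from the previous one).
Total: 10 x 9^2.

Final answer: 10 x 9^{2} = 810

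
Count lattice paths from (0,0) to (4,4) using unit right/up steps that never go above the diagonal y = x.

Total monotonic paths to (4,4): C(8,4) = 70.
Reflecting each bad path at its first crossing gives a bijection with paths to (3,5): C(8,5) = 56.
Valid Dyck paths: 70 - 56.
(Check: C(8,4) - C(8,5) = C(8,4)/5, the Catalan number C_{4}.)

Final answer: C_{4} = 14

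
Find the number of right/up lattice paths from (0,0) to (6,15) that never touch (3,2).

Total paths to (6,15): C(21,15) = 54264.
Paths through (3,2): C(5,2) x C(16,13) = 5600.
Avoiding (3,2): 54264 - 5600.

Final answer: 48664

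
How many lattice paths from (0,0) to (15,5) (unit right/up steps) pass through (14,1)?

Paths (0,0)->(14,1): C(15,1) = 15.
Paths (14,1)->(15,5): C(5,4) = 5.
By multiplication principle: 15 x 5.

Final answer: 75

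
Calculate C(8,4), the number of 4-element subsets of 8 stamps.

C(8,4) = 8!/(4! x (8-4)!).

Final answer: C(8,4) = 70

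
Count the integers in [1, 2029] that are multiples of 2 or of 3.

Multiples of 2: 1014. Multiples of 3: 676. Of both (lcm=6): 338.
By inclusion-exclusion: 1014 + 676 - 338.

Final answer: 1352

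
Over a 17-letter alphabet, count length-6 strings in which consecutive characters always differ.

Let g(n) count such strings. g(1) = 17, and each valid string of length n-1 extends in 16 ways (any symbol but the last), so g(n) = 16 g(n-1).
Total: g(6) = 17 x 16^5.

Final answer: 17 x 16^{5} = 17825792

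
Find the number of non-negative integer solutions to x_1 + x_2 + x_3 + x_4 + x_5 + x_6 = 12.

Stars and bars with 12 stars and 5 bars:
C(12+6-1, 6-1) = C(17,5).

Final answer: C(17,5) = 6188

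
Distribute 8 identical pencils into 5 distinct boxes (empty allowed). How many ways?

Stars and bars: C(n+k-1, k-1) = C(12,4).

Final answer: C(12,4) = 495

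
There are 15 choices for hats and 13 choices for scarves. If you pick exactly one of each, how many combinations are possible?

By the multiplication principle: 15 x 13.

Final answer: 195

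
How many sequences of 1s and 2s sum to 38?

Let f(n) count the ways. The last step is size 1 or 2, so f(n) = f(n-1) + f(n-2) with f(1)=1, f(2)=2.
Computing successive values: f(1)=1, f(2)=2, f(3)=3, f(4)=5, f(5)=8, f(6)=13, f(7)=21, f(8)=34, f(9)=55, f(10)=89, f(11)=144, f(12)=233, f(13)=377, f(14)=610, f(15)=987, f(16)=1597, f(17)=2584, f(18)=4181, f(19)=6765, f(20)=10946, f(21)=17711, f(22)=28657, f(23)=46368, f(24)=75025, f(25)=121393, f(26)=196418, f(27)=317811, f(28)=514229, f(29)=832040, f(30)=1346269, f(31)=2178309, f(32)=3524578, f(33)=5702887, f(34)=9227465, f(35)=14930352, f(36)=24157817, f(37)=39088169, f(38)=63245986.

Final answer: 63245986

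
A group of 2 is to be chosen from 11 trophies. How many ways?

C(11,2) = 11!/(2! x (11-2)!).

Final answer: C(11,2) = 55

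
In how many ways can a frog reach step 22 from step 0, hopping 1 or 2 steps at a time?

Let f(n) be the number of climbs. Removing the last move (1 or 2 steps) gives f(n) = f(n-1) + f(n-2); base cases f(1)=1, f(2)=2.
Iterating the recurrence: f(1)=1, f(2)=2, f(3)=3, f(4)=5, f(5)=8, f(6)=13, f(7)=21, f(8)=34, f(9)=55, f(10)=89, f(11)=144, f(12)=233, f(13)=377, f(14)=610, f(15)=987, f(16)=1597, f(17)=2584, f(18)=4181, f(19)=6765, f(20)=10946, f(21)=17711, f(22)=28657.

Final answer: 28657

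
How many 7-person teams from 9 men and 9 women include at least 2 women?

Sum over valid woman counts:
C(9,2)C(9,5) = 4536
C(9,3)C(9,4) = 10584
C(9,4)C(9,3) = 10584
C(9,5)C(9,2) = 4536
C(9,6)C(9,1) = 756
C(9,7)C(9,0) = 36
Total: 4536 + 10584 + 10584 + 4536 + 756 + 36.

Final answer: 31032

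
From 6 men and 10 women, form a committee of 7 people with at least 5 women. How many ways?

Sum over valid woman counts:
C(10,5)C(6,2) = 3780
C(10,6)C(6,1) = 1260
C(10,7)C(6,0) = 120
Total: 3780 + 1260 + 120.

Final answer: 5160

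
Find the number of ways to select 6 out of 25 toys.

C(25,6) = 25!/(6! x (25-6)!).

Final answer: C(25,6) = 177100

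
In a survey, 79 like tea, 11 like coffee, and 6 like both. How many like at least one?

|A union B| = |A| + |B| - |A intersect B| = 79 + 11 - 6.

Final answer: 84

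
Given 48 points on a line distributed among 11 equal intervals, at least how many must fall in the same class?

By pigeonhole with 48 objects and 11 categories: ceiling(48/11).

Final answer: 5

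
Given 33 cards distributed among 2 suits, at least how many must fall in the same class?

By pigeonhole with 33 objects and 2 categories: ceiling(33/2).

Final answer: 17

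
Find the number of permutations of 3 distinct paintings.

The number of ways to arrange 3 distinct objects is 3!.

Final answer: 3! = 6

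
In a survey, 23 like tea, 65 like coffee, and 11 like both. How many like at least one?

|A union B| = |A| + |B| - |A intersect B| = 23 + 65 - 11.

Final answer: 77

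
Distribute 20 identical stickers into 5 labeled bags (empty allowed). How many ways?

Stars and bars: C(n+k-1, k-1) = C(24,4).

Final answer: C(24,4) = 10626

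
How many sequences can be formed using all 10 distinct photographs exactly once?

The number of ways to arrange 10 distinct objects is 10!.

Final answer: 10! = 3628800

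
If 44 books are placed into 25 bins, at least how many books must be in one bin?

By the pigeonhole principle: ceiling(44/25).

Final answer: 2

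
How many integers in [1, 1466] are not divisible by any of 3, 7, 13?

|div by 3|=488, |div by 7|=209, |div by 13|=112.
|div by 3&7|=69, |div by 3&13|=37, |div by 7&13|=16, |div by all|=5.
By inclusion-exclusion, divisible by at least one: 488+209+112-69-37-16+5 = 692.
Not divisible by any: 1466 - 692.

Final answer: 774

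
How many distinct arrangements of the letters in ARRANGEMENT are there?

Letters (A:2, E:2, G:1, M:1, N:2, R:2, T:1). Total letters: 11.
Permutations = 11!/(2! x 2! x 2! x 2!).

Final answer: 2494800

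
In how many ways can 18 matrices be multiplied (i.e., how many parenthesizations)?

The structures are counted by the Catalan number C_n. Here n = 18 - 1 = 17.
C_n = C(2n,n)/(n+1), so C_{17} = C(34,17)/18 = 2333606220/18.

Final answer: C_{17} = 129644790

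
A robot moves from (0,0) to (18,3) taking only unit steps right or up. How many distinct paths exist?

Each path has 18 right steps and 3 up steps in some order (21 steps total).
Choose which 3 of the 21 steps are up: C(21,3).

Final answer: C(21,3) = 1330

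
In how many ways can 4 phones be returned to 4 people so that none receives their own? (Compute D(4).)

Derangements satisfy D(n) = (n-1)(D(n-1) + D(n-2)), starting from D(0)=1, D(1)=0.
D(2) = 1 x (0 + 1) = 1
D(3) = 2 x (1 + 0) = 2
D(4) = 3 x (D(3) + D(2)) = 3 x (2 + 1)

Final answer: D(4) = 9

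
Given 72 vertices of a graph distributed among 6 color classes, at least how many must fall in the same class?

By pigeonhole with 72 objects and 6 categories: ceiling(72/6).

Final answer: 12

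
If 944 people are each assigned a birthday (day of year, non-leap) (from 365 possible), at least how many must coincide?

There are 365 possible values for birthday (day of year, non-leap). With 944 people and 365 categories, by pigeonhole: ceiling(944/365).

Final answer: 3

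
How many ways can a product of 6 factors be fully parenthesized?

The structures are counted by the Catalan number C_n. Here n = 6 - 1 = 5.
Using C_0 = 1 and C_(k+1) = C_k x 2(2k+1)/(k+2), build up term by term: C_1=1, C_2=2, C_3=5, C_4=14, C_5=42.

Final answer: C_{5} = 42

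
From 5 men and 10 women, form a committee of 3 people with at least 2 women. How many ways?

Sum over valid woman counts:
C(10,2)C(5,1) = 225
C(10,3)C(5,0) = 120
Total: 225 + 120.

Final answer: 345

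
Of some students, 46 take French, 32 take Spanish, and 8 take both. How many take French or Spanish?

|A union B| = |A| + |B| - |A intersect B| = 46 + 32 - 8.

Final answer: 70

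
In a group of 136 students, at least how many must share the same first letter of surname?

There are 26 possible values for first letter of surname. With 136 students and 26 categories, by pigeonhole: ceiling(136/26).

Final answer: 6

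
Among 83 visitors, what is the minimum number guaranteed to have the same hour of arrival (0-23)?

There are 24 possible values for hour of arrival (0-23). With 83 visitors and 24 categories, by pigeonhole: ceiling(83/24).

Final answer: 4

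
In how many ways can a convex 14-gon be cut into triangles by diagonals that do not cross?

This is counted by the nth Catalan number C_n. Here n = 14 - 2 = 12.
Using C_0 = 1 and C_(k+1) = C_k x 2(2k+1)/(k+2), build up term by term: C_1=1, C_2=2, C_3=5, C_4=14, C_5=42, C_6=132, C_7=429, C_8=1430, C_9=4862, C_10=16796, C_11=58786, C_12=208012.

Final answer: C_{12} = 208012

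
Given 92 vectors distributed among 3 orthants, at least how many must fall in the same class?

By pigeonhole with 92 objects and 3 categories: ceiling(92/3).

Final answer: 31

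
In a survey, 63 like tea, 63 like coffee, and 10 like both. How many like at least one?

|A union B| = |A| + |B| - |A intersect B| = 63 + 63 - 10.

Final answer: 116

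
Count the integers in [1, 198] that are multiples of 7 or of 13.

Multiples of 7: 28. Multiples of 13: 15. Of both (lcm=91): 2.
By inclusion-exclusion: 28 + 15 - 2.

Final answer: 41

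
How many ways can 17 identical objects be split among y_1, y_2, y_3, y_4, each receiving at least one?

Substitute y'_i = y_i - 1 (so y'_i >= 0). Then sum y'_i = 17 - 4 = 13.
Stars and bars: C(13+4-1, 4-1) = C(16,3).

Final answer: C(16,3) = 560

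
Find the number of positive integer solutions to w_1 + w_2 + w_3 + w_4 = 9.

Substitute w'_i = w_i - 1 (so w'_i >= 0). Then sum w'_i = 9 - 4 = 5.
Stars and bars: C(5+4-1, 4-1) = C(8,3).

Final answer: C(8,3) = 56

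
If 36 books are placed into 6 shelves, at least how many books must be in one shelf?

By the pigeonhole principle: ceiling(36/6).

Final answer: 6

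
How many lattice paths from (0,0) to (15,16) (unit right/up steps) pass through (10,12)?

Paths (0,0)->(10,12): C(22,12) = 646646.
Paths (10,12)->(15,16): C(9,4) = 126.
By multiplication principle: 646646 x 126.

Final answer: 81477396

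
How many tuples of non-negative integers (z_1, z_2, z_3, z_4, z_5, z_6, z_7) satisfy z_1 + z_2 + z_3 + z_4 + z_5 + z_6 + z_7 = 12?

Stars and bars with 12 stars and 6 bars:
C(12+7-1, 7-1) = C(18,6).

Final answer: C(18,6) = 18564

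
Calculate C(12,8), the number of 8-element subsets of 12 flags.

C(12,8) = 12!/(8! x (12-8)!).

Final answer: C(12,8) = 495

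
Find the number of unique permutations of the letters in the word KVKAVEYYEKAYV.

Letters (A:2, E:2, K:3, V:3, Y:3). Total letters: 13.
Permutations = 13!/(3! x 3! x 3! x 2! x 2!).

Final answer: 7207200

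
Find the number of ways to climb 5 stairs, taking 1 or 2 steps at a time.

Condition on the final move: it is a 1-step (f(n-1) ways to get there) or a 2-step (f(n-2) ways), so f(n) = f(n-1) + f(n-2), with f(1)=1, f(2)=2.
Building up term by term: f(1)=1, f(2)=2, f(3)=3, f(4)=5, f(5)=8.

Final answer: 8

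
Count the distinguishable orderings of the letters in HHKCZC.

Letters (C:2, H:2, K:1, Z:1). Total letters: 6.
Permutations = 6!/(2! x 2!).

Final answer: 180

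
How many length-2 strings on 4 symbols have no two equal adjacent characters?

First character: 4 choices. Each subsequent: 3 choices (must differ from the previous one).
Total: 4 x 3^1.

Final answer: 4 x 3^{1} = 12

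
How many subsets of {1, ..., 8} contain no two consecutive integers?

Let a(n) count such subsets of {1, ..., n}. Either n is excluded (a(n-1) ways) or n is included, forcing n-1 out (a(n-2) ways), so a(n) = a(n-1) + a(n-2) with a(1)=2, a(2)=3.
Computing successive values: a(1)=2, a(2)=3, a(3)=5, a(4)=8, a(5)=13, a(6)=21, a(7)=34, a(8)=55.

Final answer: 55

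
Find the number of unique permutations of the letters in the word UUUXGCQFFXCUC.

Letters (C:3, F:2, G:1, Q:1, U:4, X:2). Total letters: 13.
Permutations = 13!/(4! x 3! x 2! x 2!).

Final answer: 10810800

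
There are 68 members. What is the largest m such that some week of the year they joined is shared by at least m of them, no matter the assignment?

There are 52 possible values for week of the year they joined. With 68 members and 52 categories, by pigeonhole: ceiling(68/52).

Final answer: 2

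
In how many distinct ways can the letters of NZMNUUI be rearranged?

Letters (I:1, M:1, N:2, U:2, Z:1). Total letters: 7.
Permutations = 7!/(2! x 2!).

Final answer: 1260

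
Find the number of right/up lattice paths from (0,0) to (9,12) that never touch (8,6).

Total paths to (9,12): C(21,12) = 293930.
Paths through (8,6): C(14,6) x C(7,6) = 21021.
Avoiding (8,6): 293930 - 21021.

Final answer: 272909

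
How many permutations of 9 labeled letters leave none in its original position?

Derangements satisfy D(n) = (n-1)(D(n-1) + D(n-2)), starting from D(0)=1, D(1)=0.
D(2) = 1 x (0 + 1) = 1
D(3) = 2 x (1 + 0) = 2
D(4) = 3 x (2 + 1) = 9
D(5) = 4 x (9 + 2) = 44
D(6) = 5 x (44 + 9) = 265
D(7) = 6 x (265 + 44) = 1854
D(8) = 7 x (1854 + 265) = 14833
D(9) = 8 x (D(8) + D(7)) = 8 x (14833 + 1854)

Final answer: D(9) = 133496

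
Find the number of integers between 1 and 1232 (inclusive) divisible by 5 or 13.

Multiples of 5: 246. Multiples of 13: 94. Of both (lcm=65): 18.
By inclusion-exclusion: 246 + 94 - 18.

Final answer: 322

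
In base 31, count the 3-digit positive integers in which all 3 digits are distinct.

The leading digit has 30 choices (anything but zero); the next has 30 (anything but the first), then 29, and so on, one fewer each time.
Total: 30 x 30 x 29.

Final answer: 26100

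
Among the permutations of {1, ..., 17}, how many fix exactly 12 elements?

Choose which 12 elements are fixed: C(17,12) = 6188.
Derange the remaining 5 using D(j) = (j-1)(D(j-1) + D(j-2)), D(0)=1, D(1)=0: D(2)=1, D(3)=2, D(4)=9, D(5)=44.
Total: 6188 x 44.

Final answer: C(17,12) D(5) = 272272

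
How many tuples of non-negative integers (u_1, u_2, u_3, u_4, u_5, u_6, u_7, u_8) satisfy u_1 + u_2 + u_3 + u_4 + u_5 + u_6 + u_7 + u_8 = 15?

Stars and bars with 15 stars and 7 bars:
C(15+8-1, 8-1) = C(22,7).

Final answer: C(22,7) = 170544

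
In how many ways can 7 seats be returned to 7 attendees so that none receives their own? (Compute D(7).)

D(n) = (n-1)(D(n-1) + D(n-2)), D(0)=1, D(1)=0.
D(2) = 1 x (0 + 1) = 1
D(3) = 2 x (1 + 0) = 2
D(4) = 3 x (2 + 1) = 9
D(5) = 4 x (9 + 2) = 44
D(6) = 5 x (44 + 9) = 265
D(7) = 6 x (D(6) + D(5)) = 6 x (265 + 44)

Final answer: D(7) = 1854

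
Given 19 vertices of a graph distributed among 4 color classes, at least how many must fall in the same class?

By pigeonhole with 19 objects and 4 categories: ceiling(19/4).

Final answer: 5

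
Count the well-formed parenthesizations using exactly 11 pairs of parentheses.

The structures are counted by the Catalan number C_n. Here n = 11 (pairs).
C_n = (2n)!/(n!(n+1)!), so C_{11} = 22!/(11! x 12!) = C(22,11)/12 = 705432/12.

Final answer: C_{11} = 58786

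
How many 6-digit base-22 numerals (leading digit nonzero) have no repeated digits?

First digit: 21 (nonzero). Second: 21 (not first). Third: 20, etc.
Total: 21 x 21 x 20 x 19 x 18 x 17.

Final answer: 51279480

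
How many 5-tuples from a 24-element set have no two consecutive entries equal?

First character: 24 choices. Each subsequent: 23 choices (must differ from the previous one).
Total: 24 x 23^4.

Final answer: 24 x 23^{4} = 6716184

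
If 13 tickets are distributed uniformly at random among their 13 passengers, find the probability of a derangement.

Use the recurrence D(n) = (n-1)(D(n-1) + D(n-2)) with D(0)=1, D(1)=0.
Building up: D(2)=1, D(3)=2, D(4)=9, D(5)=44, D(6)=265, D(7)=1854, D(8)=14833, D(9)=133496, D(10)=1334961, D(11)=14684570, D(12)=176214841, D(13)=2290792932.
Total arrangements: 13! = 6227020800.
Probability = D(13)/13! = 63633137/172972800.

Final answer: D(13)/13! = 2290792932/6227020800 = 0.367879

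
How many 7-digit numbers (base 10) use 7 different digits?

First digit: 9 (not 0). Second: 9 (not first). Third: 8, etc.
Total: 9 x 9 x 8 x 7 x 6 x 5 x 4.

Final answer: 544320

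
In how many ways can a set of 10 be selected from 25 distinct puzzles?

C(25,10) = 25!/(10! x 15!).

Final answer: \binom{25}{10} = 3268760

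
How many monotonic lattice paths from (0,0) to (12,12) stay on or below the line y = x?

Total monotonic paths to (12,12): C(24,12) = 2704156.
Reflecting each bad path at its first crossing gives a bijection with paths to (11,13): C(24,13) = 2496144.
Valid Dyck paths: 2704156 - 2496144.
(These counts are the Catalan numbers.)

Final answer: C_{12} = 208012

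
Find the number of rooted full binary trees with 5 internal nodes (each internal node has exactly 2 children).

This is counted by the nth Catalan number C_n. Here n = 5.
C_n = C(2n,n) - C(2n,n+1), so C_{5} = C(10,5) - C(10,6) = 252 - 210.

Final answer: C_{5} = 42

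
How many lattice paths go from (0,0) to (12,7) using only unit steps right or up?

Each path has 12 right steps and 7 up steps in some order (19 steps total).
Choose which 7 of the 19 steps are up: C(19,7).

Final answer: C(19,7) = 50388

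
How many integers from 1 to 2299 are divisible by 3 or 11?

Multiples of 3: 766. Multiples of 11: 209. Of both (lcm=33): 69.
By inclusion-exclusion: 766 + 209 - 69.

Final answer: 906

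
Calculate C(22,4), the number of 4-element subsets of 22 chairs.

C(22,4) = 22!/(4! x (22-4)!).

Final answer: C(22,4) = 7315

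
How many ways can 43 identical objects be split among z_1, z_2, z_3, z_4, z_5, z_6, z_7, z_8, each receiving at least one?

Substitute z'_i = z_i - 1 (so z'_i >= 0). Then sum z'_i = 43 - 8 = 35.
Stars and bars: C(35+8-1, 8-1) = C(42,7).

Final answer: C(42,7) = 26978328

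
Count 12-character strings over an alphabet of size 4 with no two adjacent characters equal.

First character: 4 choices. Each subsequent: 3 choices (must differ from the previous one).
Total: 4 x 3^11.

Final answer: 4 x 3^{11} = 708588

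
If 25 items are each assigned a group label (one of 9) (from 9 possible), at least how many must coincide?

There are 9 possible values for group label (one of 9). With 25 items and 9 categories, by pigeonhole: ceiling(25/9).

Final answer: 3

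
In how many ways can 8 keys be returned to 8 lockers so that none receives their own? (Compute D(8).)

D(n) = (n-1)(D(n-1) + D(n-2)), D(0)=1, D(1)=0.
D(2) = 1 x (0 + 1) = 1
D(3) = 2 x (1 + 0) = 2
D(4) = 3 x (2 + 1) = 9
D(5) = 4 x (9 + 2) = 44
D(6) = 5 x (44 + 9) = 265
D(7) = 6 x (265 + 44) = 1854
D(8) = 7 x (D(7) + D(6)) = 7 x (1854 + 265)

Final answer: D(8) = 14833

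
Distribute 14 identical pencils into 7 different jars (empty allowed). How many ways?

Stars and bars: C(n+k-1, k-1) = C(20,6).

Final answer: C(20,6) = 38760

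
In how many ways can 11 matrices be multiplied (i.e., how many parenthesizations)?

This is counted by the nth Catalan number C_n. Here n = 11 - 1 = 10.
C_n = C(2n,n)/(n+1), so C_{10} = C(20,10)/11 = 184756/11.

Final answer: C_{10} = 16796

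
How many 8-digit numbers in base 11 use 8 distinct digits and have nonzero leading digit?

First digit: 10 (nonzero). Second: 10 (not first). Third: 9, etc.
Total: 10 x 10 x 9 x 8 x 7 x 6 x 5 x 4.

Final answer: 6048000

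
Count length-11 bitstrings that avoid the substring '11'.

A valid string ends in 0 (append to any length-(n-1) valid string) or in 01 (append to any length-(n-2) valid string), so a(n) = a(n-1) + a(n-2) with a(1)=2, a(2)=3.
Computing successive values: a(1)=2, a(2)=3, a(3)=5, a(4)=8, a(5)=13, a(6)=21, a(7)=34, a(8)=55, a(9)=89, a(10)=144, a(11)=233.

Final answer: 233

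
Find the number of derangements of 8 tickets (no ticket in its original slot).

Use the recurrence D(n) = (n-1)(D(n-1) + D(n-2)) with D(0)=1, D(1)=0.
D(2) = 1 x (0 + 1) = 1
D(3) = 2 x (1 + 0) = 2
D(4) = 3 x (2 + 1) = 9
D(5) = 4 x (9 + 2) = 44
D(6) = 5 x (44 + 9) = 265
D(7) = 6 x (265 + 44) = 1854
D(8) = 7 x (D(7) + D(6)) = 7 x (1854 + 265)

Final answer: D(8) = 14833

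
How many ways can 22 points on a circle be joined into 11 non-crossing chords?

This is counted by the nth Catalan number C_n. Here n = 22/2 = 11.
Using C_0 = 1 and C_(k+1) = C_k x 2(2k+1)/(k+2), build up term by term: C_1=1, C_2=2, C_3=5, C_4=14, C_5=42, C_6=132, C_7=429, C_8=1430, C_9=4862, C_10=16796, C_11=58786.

Final answer: C_{11} = 58786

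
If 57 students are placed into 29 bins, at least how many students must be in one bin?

By the pigeonhole principle: ceiling(57/29).

Final answer: 2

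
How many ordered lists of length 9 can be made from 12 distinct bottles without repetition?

P(12,9) = 12!/(12-9)! = 12!/3!.

Final answer: P(12,9) = 79833600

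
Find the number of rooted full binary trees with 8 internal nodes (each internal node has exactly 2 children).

The structures are counted by the Catalan number C_n. Here n = 8.
C_n = C(2n,n) - C(2n,n+1), so C_{8} = C(16,8) - C(16,9) = 12870 - 11440.

Final answer: C_{8} = 1430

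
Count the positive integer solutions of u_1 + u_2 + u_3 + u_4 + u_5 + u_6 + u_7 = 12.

Substitute u'_i = u_i - 1 (so u'_i >= 0). Then sum u'_i = 12 - 7 = 5.
Stars and bars: C(5+7-1, 7-1) = C(11,6).

Final answer: C(11,6) = 462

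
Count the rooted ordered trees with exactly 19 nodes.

This is a standard Catalan-number count: the answer is C_n. Here n = 19 - 1 = 18.
C_n = C(2n,n) - C(2n,n+1), so C_{18} = C(36,18) - C(36,19) = 9075135300 - 8597496600.

Final answer: C_{18} = 477638700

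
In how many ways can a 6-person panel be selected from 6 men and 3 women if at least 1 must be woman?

Sum over valid woman counts:
C(3,1)C(6,5) = 18
C(3,2)C(6,4) = 45
C(3,3)C(6,3) = 20
Total: 18 + 45 + 20.

Final answer: 83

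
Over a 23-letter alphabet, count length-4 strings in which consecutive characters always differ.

Let g(n) count such strings. g(1) = 23, and each valid string of length n-1 extends in 22 ways (any symbol but the last), so g(n) = 22 g(n-1).
Total: g(4) = 23 x 22^3.

Final answer: 23 x 22^{3} = 244904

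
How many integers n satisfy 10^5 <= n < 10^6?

The leading digit cannot be 0 (9 options); the other 5 digits can be anything (10 options each).
Total: 9 x 10^5.

Final answer: 900000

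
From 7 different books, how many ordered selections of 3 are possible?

P(7,3) = 7!/(7-3)! = 7!/4!.

Final answer: P(7,3) = 210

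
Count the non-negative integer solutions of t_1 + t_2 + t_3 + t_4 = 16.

Stars and bars with 16 stars and 3 bars:
C(16+4-1, 4-1) = C(19,3).

Final answer: C(19,3) = 969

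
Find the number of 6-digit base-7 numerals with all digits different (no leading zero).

The leading digit has 6 choices (anything but zero); the next has 6 (anything but the first), then 5, and so on, one fewer each time.
Total: 6 x 6 x 5 x 4 x 3 x 2.

Final answer: 4320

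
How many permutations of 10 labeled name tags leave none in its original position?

D(n) = (n-1)(D(n-1) + D(n-2)), D(0)=1, D(1)=0.
D(2) = 1 x (0 + 1) = 1
D(3) = 2 x (1 + 0) = 2
D(4) = 3 x (2 + 1) = 9
D(5) = 4 x (9 + 2) = 44
D(6) = 5 x (44 + 9) = 265
D(7) = 6 x (265 + 44) = 1854
D(8) = 7 x (1854 + 265) = 14833
D(9) = 8 x (14833 + 1854) = 133496
D(10) = 9 x (D(9) + D(8)) = 9 x (133496 + 14833)

Final answer: D(10) = 1334961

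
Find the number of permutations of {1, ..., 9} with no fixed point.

Use the recurrence D(n) = (n-1)(D(n-1) + D(n-2)) with D(0)=1, D(1)=0.
Building up: D(2)=1, D(3)=2, D(4)=9, D(5)=44, D(6)=265, D(7)=1854, D(8)=14833.
D(9) = 8 x (D(8) + D(7)) = 8 x (14833 + 1854).

Final answer: D(9) = 133496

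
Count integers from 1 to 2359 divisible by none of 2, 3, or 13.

|div by 2|=1179, |div by 3|=786, |div by 13|=181.
|div by 2&3|=393, |div by 2&13|=90, |div by 3&13|=60, |div by all|=30.
By inclusion-exclusion, divisible by at least one: 1179+786+181-393-90-60+30 = 1633.
Not divisible by any: 2359 - 1633.

Final answer: 726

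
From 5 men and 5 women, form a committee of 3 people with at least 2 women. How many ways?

Sum over valid woman counts:
C(5,2)C(5,1) = 50
C(5,3)C(5,0) = 10
Total: 50 + 10.

Final answer: 60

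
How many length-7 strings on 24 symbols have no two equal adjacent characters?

First character: 24 choices. Each subsequent: 23 choices (must differ from the previous one).
Total: 24 x 23^6.

Final answer: 24 x 23^{6} = 3552861336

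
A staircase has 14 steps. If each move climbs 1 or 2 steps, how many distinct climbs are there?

Condition on the final move: it is a 1-step (f(n-1) ways to get there) or a 2-step (f(n-2) ways), so f(n) = f(n-1) + f(n-2), with f(1)=1, f(2)=2.
Computing successive values: f(1)=1, f(2)=2, f(3)=3, f(4)=5, f(5)=8, f(6)=13, f(7)=21, f(8)=34, f(9)=55, f(10)=89, f(11)=144, f(12)=233, f(13)=377, f(14)=610.

Final answer: 610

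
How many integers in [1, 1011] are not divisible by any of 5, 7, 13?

|div by 5|=202, |div by 7|=144, |div by 13|=77.
|div by 5&7|=28, |div by 5&13|=15, |div by 7&13|=11, |div by all|=2.
By inclusion-exclusion, divisible by at least one: 202+144+77-28-15-11+2 = 371.
Not divisible by any: 1011 - 371.

Final answer: 640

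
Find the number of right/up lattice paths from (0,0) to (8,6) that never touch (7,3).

Total paths to (8,6): C(14,6) = 3003.
Paths through (7,3): C(10,3) x C(4,3) = 480.
Avoiding (7,3): 3003 - 480.

Final answer: 2523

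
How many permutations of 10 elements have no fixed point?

Derangements satisfy D(n) = (n-1)(D(n-1) + D(n-2)), starting from D(0)=1, D(1)=0.
Building up: D(2)=1, D(3)=2, D(4)=9, D(5)=44, D(6)=265, D(7)=1854, D(8)=14833, D(9)=133496.
D(10) = 9 x (D(9) + D(8)) = 9 x (133496 + 14833).

Final answer: D(10) = 1334961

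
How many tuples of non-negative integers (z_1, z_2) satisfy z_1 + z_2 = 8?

Stars and bars with 8 stars and 1 bars:
C(8+2-1, 2-1) = C(9,1).

Final answer: C(9,1) = 9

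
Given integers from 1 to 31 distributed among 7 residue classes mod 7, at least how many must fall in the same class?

By pigeonhole with 31 objects and 7 categories: ceiling(31/7).

Final answer: 5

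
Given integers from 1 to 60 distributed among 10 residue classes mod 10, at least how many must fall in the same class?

By pigeonhole with 60 objects and 10 categories: ceiling(60/10).

Final answer: 6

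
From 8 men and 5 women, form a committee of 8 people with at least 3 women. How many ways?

Sum over valid woman counts:
C(5,3)C(8,5) = 560
C(5,4)C(8,4) = 350
C(5,5)C(8,3) = 56
Total: 560 + 350 + 56.

Final answer: 966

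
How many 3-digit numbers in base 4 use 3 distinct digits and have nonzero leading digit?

The leading digit has 3 choices (anything but zero); the next has 3 (anything but the first), then 2, and so on, one fewer each time.
Total: 3 x 3 x 2.

Final answer: 18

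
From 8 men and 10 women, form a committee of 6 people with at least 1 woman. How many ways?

Sum over valid woman counts:
C(10,1)C(8,5) = 560
C(10,2)C(8,4) = 3150
C(10,3)C(8,3) = 6720
C(10,4)C(8,2) = 5880
C(10,5)C(8,1) = 2016
C(10,6)C(8,0) = 210
Total: 560 + 3150 + 6720 + 5880 + 2016 + 210.

Final answer: 18536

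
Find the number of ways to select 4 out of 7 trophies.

C(7,4) = 7!/(4! x (7-4)!).

Final answer: C(7,4) = 35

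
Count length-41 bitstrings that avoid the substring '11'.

Classify by the final bit: ...0 gives a(n-1) strings, ...01 gives a(n-2) strings. Thus a(n) = a(n-1) + a(n-2) with a(1)=2, a(2)=3.
Building up term by term: a(1)=2, a(2)=3, a(3)=5, a(4)=8, a(5)=13, a(6)=21, a(7)=34, a(8)=55, a(9)=89, a(10)=144, a(11)=233, a(12)=377, a(13)=610, a(14)=987, a(15)=1597, a(16)=2584, a(17)=4181, a(18)=6765, a(19)=10946, a(20)=17711, a(21)=28657, a(22)=46368, a(23)=75025, a(24)=121393, a(25)=196418, a(26)=317811, a(27)=514229, a(28)=832040, a(29)=1346269, a(30)=2178309, a(31)=3524578, a(32)=5702887, a(33)=9227465, a(34)=14930352, a(35)=24157817, a(36)=39088169, a(37)=63245986, a(38)=102334155, a(39)=165580141, a(40)=267914296, a(41)=433494437.

Final answer: 433494437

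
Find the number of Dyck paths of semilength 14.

Total monotonic paths to (14,14): C(28,14) = 40116600.
By the reflection principle, paths that go above the diagonal number C(28,15) = 37442160.
Valid Dyck paths: 40116600 - 37442160.
(Equivalently, C_{14} = C(28,14)/15 = 40116600/15.)

Final answer: C_{14} = 2674440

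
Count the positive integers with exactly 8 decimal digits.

The leading digit cannot be 0 (9 options); the other 7 digits can be anything (10 options each).
Total: 9 x 10^7.

Final answer: 90000000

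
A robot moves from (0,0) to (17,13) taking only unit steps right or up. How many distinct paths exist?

Each path has 17 right steps and 13 up steps in some order (30 steps total).
Choose which 13 of the 30 steps are up: C(30,13).

Final answer: C(30,13) = 119759850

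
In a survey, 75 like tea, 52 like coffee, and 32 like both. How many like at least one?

|A union B| = |A| + |B| - |A intersect B| = 75 + 52 - 32.

Final answer: 95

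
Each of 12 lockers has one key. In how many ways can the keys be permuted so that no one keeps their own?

D(n) = (n-1)(D(n-1) + D(n-2)), D(0)=1, D(1)=0.
D(2) = 1 x (0 + 1) = 1
D(3) = 2 x (1 + 0) = 2
D(4) = 3 x (2 + 1) = 9
D(5) = 4 x (9 + 2) = 44
D(6) = 5 x (44 + 9) = 265
D(7) = 6 x (265 + 44) = 1854
D(8) = 7 x (1854 + 265) = 14833
D(9) = 8 x (14833 + 1854) = 133496
D(10) = 9 x (133496 + 14833) = 1334961
D(11) = 10 x (1334961 + 133496) = 14684570
D(12) = 11 x (D(11) + D(10)) = 11 x (14684570 + 1334961)

Final answer: D(12) = 176214841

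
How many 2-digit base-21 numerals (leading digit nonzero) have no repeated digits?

The leading digit has 20 choices (anything but zero); the next has 20 (anything but the first), then 19, and so on, one fewer each time.
Total: 20 x 20.

Final answer: 400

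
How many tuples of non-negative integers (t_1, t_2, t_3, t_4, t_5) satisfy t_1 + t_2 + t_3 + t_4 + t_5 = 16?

Stars and bars with 16 stars and 4 bars:
C(16+5-1, 5-1) = C(20,4).

Final answer: C(20,4) = 4845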